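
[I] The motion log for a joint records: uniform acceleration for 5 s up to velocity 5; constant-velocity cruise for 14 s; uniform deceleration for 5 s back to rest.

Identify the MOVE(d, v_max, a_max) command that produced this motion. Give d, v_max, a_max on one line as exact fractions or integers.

a_max = 5/5 = 1
d_a = ½·5·5 = 25/2; d_c = 5·14 = 70
d = 2·25/2 + 70 = 95
t_c = 14 > 0 → v_max = v_peak = 5

d=95 v_max=5 a_max=1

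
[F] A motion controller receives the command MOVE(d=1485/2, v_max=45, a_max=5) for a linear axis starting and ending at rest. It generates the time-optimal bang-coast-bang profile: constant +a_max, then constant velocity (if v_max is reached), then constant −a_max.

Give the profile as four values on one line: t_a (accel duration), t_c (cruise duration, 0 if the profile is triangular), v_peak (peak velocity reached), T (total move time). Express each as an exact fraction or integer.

v_max²/a_max = 45²/5 = 405
1485/2 ≥ 405 → trapezoidal
t_a = 45/5 = 9; v_peak = 45
d_cruise = 1485/2 − 405 = 675/2; t_c = (675/2)/45 = 15/2
T = 2·9 + 15/2 = 51/2

t_a=9 t_c=15/2 v_peak=45 T=51/2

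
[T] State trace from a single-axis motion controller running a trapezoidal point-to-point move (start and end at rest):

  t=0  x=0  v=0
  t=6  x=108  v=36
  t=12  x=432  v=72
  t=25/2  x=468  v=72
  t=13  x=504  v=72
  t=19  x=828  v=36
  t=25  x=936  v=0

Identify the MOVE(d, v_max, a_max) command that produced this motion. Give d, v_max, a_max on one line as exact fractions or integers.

d=936 v_max=72 a_max=6

final state: t=25, x=936, v=0 → d = 936
a_max = (36−0)/(6−0) = 6
max v = 72 over t∈[12,13] → v_max = 72
check: 72·(12+1) = 936 ✓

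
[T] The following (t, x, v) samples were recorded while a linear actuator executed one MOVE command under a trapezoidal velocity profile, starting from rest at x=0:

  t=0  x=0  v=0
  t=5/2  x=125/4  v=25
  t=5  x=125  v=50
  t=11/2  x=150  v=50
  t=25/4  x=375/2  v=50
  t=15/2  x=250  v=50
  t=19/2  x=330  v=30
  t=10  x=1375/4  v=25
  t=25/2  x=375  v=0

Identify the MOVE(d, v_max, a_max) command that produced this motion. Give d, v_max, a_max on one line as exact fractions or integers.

d=375 v_max=50 a_max=10

final state: t=25/2, x=375, v=0 → d = 375
a_max = (25−0)/(5/2−0) = 10
max v = 50 over t∈[5,15/2] → v_max = 50
check: 50·(5+5/2) = 375 ✓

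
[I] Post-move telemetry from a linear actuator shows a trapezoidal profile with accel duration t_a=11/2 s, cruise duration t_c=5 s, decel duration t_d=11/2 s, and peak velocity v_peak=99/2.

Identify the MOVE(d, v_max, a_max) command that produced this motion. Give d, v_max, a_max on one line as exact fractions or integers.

d=2079/4 v_max=99/2 a_max=9

a_max = (99/2)/(11/2) = 9
d_a = ½·99/2·11/2 = 1089/8; d_c = 99/2·5 = 495/2
d = 2·1089/8 + 495/2 = 2079/4
t_c = 5 > 0 ⇒ limit active, v_max = 99/2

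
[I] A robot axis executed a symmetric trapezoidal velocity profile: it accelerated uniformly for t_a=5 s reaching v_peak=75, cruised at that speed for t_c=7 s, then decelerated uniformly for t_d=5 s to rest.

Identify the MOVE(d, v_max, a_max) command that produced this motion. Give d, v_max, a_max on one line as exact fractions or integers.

a_max = 75/5 = 15
d_a = ½·75·5 = 375/2; d_c = 75·7 = 525
d = 2·375/2 + 525 = 900
t_c = 7 > 0 so v_max = 75

d=900 v_max=75 a_max=15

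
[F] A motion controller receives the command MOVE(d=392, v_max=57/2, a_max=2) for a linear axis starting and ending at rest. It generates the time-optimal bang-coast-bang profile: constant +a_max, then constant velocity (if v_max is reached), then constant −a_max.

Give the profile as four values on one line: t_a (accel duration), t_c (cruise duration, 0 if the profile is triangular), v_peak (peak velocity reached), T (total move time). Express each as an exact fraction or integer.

t_a=14 t_c=0 v_peak=28 T=28

(v_max)²/a_max = (57/2)²/2 = 3249/8
392 < 3249/8 ⇒ no cruise
v_peak = √(392·2) = √784 = 28
t_a = 28/2 = 14; t_c = 0
T = 2·14 = 28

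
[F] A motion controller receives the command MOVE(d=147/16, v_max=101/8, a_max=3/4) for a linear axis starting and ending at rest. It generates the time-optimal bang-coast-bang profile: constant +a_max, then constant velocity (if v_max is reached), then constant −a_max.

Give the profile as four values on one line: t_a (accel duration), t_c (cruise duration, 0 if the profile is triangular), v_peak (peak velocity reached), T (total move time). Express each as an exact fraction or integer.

t_a=7/2 t_c=0 v_peak=21/8 T=7

(v_max)²/a_max = (101/8)²/(3/4) = 10201/48
147/16 < 10201/48 → triangular
v_peak = √(147/16·3/4) = √(441/64) = 21/8
t_a = (21/8)/(3/4) = 7/2; t_c = 0
T = 2·7/2 = 7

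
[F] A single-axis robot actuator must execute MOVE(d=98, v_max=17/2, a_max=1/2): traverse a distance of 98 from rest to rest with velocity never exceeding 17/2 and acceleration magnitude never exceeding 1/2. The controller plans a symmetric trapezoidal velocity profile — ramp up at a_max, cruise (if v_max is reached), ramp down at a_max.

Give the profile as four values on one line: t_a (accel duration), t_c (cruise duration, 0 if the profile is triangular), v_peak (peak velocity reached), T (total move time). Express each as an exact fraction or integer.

(v_max)²/a_max = (17/2)²/(1/2) = 289/2
98 < 289/2 ⇒ no cruise
v_peak = √(98·1/2) = √49 = 7
t_a = 7/(1/2) = 14; t_c = 0
T = 2·14 = 28

t_a=14 t_c=0 v_peak=7 T=28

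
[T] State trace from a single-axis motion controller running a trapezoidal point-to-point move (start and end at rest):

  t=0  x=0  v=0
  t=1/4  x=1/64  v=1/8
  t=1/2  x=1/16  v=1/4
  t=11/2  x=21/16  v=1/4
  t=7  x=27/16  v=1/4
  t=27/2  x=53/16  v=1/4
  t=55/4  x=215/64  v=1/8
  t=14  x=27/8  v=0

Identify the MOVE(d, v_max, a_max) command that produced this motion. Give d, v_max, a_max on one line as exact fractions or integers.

final state: t=14, x=27/8, v=0 → d = 27/8
a_max = (1/8−0)/(1/4−0) = 1/2
max v = 1/4 over t∈[1/2,27/2] → v_max = 1/4
check: 1/4·(1/2+13) = 27/8 ✓

d=27/8 v_max=1/4 a_max=1/2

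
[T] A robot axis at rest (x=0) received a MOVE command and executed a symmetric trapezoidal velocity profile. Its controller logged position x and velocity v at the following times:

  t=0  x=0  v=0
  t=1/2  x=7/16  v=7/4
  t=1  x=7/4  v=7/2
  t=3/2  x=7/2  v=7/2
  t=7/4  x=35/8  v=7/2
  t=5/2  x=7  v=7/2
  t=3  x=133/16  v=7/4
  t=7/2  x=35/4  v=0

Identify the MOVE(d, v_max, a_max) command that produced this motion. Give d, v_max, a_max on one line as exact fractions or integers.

d=35/4 v_max=7/2 a_max=7/2

final state: t=7/2, x=35/4, v=0 → d = 35/4
a_max = (7/4−0)/(1/2−0) = 7/2
max v = 7/2 over t∈[1,5/2] → v_max = 7/2
check: 7/2·(1+3/2) = 35/4 ✓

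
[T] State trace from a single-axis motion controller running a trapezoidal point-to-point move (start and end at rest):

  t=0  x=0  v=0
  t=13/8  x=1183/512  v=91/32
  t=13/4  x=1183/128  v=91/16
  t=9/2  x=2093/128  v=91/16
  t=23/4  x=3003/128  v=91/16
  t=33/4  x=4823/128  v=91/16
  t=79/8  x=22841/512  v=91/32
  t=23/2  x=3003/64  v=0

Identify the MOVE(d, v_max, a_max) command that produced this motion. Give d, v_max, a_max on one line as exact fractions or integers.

final state: t=23/2, x=3003/64, v=0 → d = 3003/64
a_max = (91/32−0)/(13/8−0) = 7/4
max v = 91/16 over t∈[13/4,33/4] → v_max = 91/16
check: 91/16·(13/4+5) = 3003/64 ✓

d=3003/64 v_max=91/16 a_max=7/4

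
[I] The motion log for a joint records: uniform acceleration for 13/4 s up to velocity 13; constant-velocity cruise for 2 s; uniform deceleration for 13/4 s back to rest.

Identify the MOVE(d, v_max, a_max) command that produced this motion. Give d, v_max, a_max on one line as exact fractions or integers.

a_max = 13/(13/4) = 4
d_a = ½·13·13/4 = 169/8; d_c = 13·2 = 26
d = 2·169/8 + 26 = 273/4
t_c = 2 > 0 ⇒ limit active, v_max = 13

d=273/4 v_max=13 a_max=4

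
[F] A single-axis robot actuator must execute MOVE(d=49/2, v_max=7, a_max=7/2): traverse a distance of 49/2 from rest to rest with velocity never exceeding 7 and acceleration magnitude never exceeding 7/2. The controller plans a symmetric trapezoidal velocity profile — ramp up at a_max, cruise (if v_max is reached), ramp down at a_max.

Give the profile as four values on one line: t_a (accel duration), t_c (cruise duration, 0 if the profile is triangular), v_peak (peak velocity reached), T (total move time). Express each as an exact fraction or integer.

t_a=2 t_c=3/2 v_peak=7 T=11/2

v_max²/a_max = 7²/(7/2) = 14
49/2 ≥ 14 so v_max reached
t_a = 7/(7/2) = 2; v_peak = 7
d_cruise = 49/2 − 14 = 21/2; t_c = (21/2)/7 = 3/2
T = 2·2 + 3/2 = 11/2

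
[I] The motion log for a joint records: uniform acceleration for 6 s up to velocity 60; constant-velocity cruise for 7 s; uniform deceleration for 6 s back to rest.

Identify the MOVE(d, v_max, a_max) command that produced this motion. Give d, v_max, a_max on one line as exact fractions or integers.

d=780 v_max=60 a_max=10

a_max = 60/6 = 10
d_a = ½·60·6 = 180; d_c = 60·7 = 420
d = 2·180 + 420 = 780
t_c = 7 > 0 so v_max = 60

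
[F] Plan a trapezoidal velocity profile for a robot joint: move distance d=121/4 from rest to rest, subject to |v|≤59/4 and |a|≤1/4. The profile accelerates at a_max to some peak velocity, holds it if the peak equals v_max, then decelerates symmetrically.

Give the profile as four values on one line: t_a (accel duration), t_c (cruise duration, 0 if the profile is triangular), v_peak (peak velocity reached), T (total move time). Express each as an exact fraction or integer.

t_a=11 t_c=0 v_peak=11/4 T=22

(v_max)²/a_max = (59/4)²/(1/4) = 3481/4
121/4 < 3481/4 ⇒ no cruise
v_peak = √(121/4·1/4) = √(121/16) = 11/4
t_a = (11/4)/(1/4) = 11; t_c = 0
T = 2·11 = 22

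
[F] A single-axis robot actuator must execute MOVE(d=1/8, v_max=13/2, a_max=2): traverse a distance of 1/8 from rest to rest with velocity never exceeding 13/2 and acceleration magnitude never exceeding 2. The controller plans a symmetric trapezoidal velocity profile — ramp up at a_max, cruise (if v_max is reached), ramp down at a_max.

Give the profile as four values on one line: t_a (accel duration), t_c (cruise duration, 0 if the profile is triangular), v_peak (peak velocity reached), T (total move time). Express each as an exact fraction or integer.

t_a=1/4 t_c=0 v_peak=1/2 T=1/2

v_max²/a_max = (13/2)²/2 = 169/8
1/8 < 169/8 → triangular
v_peak = √(1/8·2) = √(1/4) = 1/2
t_a = (1/2)/2 = 1/4; t_c = 0
T = 2·1/4 = 1/2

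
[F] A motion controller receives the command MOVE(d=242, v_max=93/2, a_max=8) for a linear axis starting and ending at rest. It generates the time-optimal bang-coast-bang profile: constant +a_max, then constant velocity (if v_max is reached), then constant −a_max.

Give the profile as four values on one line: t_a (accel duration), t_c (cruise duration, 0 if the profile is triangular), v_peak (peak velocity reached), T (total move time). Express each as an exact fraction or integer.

t_a=11/2 t_c=0 v_peak=44 T=11

vₘ²/aₘ = (93/2)²/8 = 8649/32
242 < 8649/32 → triangular
v_peak = √(242·8) = √1936 = 44
t_a = 44/8 = 11/2; t_c = 0
T = 2·11/2 = 11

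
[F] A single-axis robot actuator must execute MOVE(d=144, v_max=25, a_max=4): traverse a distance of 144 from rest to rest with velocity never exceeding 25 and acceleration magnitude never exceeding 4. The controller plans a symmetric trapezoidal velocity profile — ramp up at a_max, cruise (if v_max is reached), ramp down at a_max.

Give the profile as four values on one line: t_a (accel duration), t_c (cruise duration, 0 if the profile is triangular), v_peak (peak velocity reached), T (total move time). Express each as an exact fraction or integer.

(v_max)²/a_max = 25²/4 = 625/4
144 < 625/4 ⇒ no cruise
v_peak = √(144·4) = √576 = 24
t_a = 24/4 = 6; t_c = 0
T = 2·6 = 12

t_a=6 t_c=0 v_peak=24 T=12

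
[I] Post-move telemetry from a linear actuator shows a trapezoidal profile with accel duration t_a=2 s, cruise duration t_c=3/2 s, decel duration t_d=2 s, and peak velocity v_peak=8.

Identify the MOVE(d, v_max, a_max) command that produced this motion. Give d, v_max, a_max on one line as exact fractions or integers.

a_max = 8/2 = 4
d_a = ½·8·2 = 8; d_c = 8·3/2 = 12
d = 2·8 + 12 = 28
t_c = 3/2 > 0 so v_max = 8

d=28 v_max=8 a_max=4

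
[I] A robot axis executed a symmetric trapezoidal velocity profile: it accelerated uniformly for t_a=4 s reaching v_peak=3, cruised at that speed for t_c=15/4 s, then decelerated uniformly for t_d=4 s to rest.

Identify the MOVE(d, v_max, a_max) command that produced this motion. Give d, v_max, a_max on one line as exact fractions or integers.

a_max = 3/4
d_a = ½·3·4 = 6; d_c = 3·15/4 = 45/4
d = 2·6 + 45/4 = 93/4
t_c = 15/4 > 0 ⇒ limit active, v_max = 3

d=93/4 v_max=3 a_max=3/4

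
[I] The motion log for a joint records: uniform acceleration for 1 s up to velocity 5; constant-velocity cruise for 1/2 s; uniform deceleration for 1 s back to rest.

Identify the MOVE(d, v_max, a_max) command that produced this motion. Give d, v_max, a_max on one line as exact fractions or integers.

d=15/2 v_max=5 a_max=5

a_max = 5/1 = 5
d_a = ½·5·1 = 5/2; d_c = 5·1/2 = 5/2
d = 2·5/2 + 5/2 = 15/2
t_c = 1/2 > 0 → v_max = v_peak = 5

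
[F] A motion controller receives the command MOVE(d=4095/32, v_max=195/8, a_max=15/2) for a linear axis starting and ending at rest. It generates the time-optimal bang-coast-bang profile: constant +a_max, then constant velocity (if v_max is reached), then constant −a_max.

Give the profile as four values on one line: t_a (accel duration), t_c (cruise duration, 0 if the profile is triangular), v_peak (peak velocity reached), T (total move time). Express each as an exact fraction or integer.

t_a=13/4 t_c=2 v_peak=195/8 T=17/2

(v_max)²/a_max = (195/8)²/(15/2) = 2535/32
4095/32 ≥ 2535/32 ⇒ cruise phase
t_a = (195/8)/(15/2) = 13/4; v_peak = 195/8
d_cruise = 4095/32 − 2535/32 = 195/4; t_c = (195/4)/(195/8) = 2
T = 2·13/4 + 2 = 17/2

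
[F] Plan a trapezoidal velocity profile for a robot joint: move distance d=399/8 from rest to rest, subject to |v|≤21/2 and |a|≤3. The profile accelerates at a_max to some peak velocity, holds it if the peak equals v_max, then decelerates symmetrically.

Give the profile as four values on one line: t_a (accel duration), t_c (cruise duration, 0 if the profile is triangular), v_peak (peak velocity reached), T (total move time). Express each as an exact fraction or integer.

(v_max)²/a_max = (21/2)²/3 = 147/4
399/8 ≥ 147/4 ⇒ cruise phase
t_a = (21/2)/3 = 7/2; v_peak = 21/2
d_cruise = 399/8 − 147/4 = 105/8; t_c = (105/8)/(21/2) = 5/4
T = 2·7/2 + 5/4 = 33/4

t_a=7/2 t_c=5/4 v_peak=21/2 T=33/4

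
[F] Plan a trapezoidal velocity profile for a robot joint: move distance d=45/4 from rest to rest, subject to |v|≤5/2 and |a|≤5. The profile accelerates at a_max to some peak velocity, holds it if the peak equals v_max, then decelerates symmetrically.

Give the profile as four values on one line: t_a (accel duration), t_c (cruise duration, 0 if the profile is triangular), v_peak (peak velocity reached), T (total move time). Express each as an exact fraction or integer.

t_a=1/2 t_c=4 v_peak=5/2 T=5

v_max²/a_max = (5/2)²/5 = 5/4
45/4 ≥ 5/4 so v_max reached
t_a = (5/2)/5 = 1/2; v_peak = 5/2
d_cruise = 45/4 − 5/4 = 10; t_c = 10/(5/2) = 4
T = 2·1/2 + 4 = 5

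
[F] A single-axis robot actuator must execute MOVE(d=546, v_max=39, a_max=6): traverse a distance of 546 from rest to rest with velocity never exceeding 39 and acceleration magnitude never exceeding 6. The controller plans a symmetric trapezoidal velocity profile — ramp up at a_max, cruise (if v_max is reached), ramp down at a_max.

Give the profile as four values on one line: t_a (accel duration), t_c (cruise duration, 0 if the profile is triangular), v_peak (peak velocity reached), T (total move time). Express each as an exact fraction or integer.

vₘ²/aₘ = 39²/6 = 507/2
546 ≥ 507/2 → trapezoidal
t_a = 39/6 = 13/2; v_peak = 39
d_cruise = 546 − 507/2 = 585/2; t_c = (585/2)/39 = 15/2
T = 2·13/2 + 15/2 = 41/2

t_a=13/2 t_c=15/2 v_peak=39 T=41/2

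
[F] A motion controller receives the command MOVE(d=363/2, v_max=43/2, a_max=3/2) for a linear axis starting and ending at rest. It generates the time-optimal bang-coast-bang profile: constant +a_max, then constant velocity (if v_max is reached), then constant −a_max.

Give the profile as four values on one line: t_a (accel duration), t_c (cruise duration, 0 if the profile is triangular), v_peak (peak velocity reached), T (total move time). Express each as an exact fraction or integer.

t_a=11 t_c=0 v_peak=33/2 T=22

(v_max)²/a_max = (43/2)²/(3/2) = 1849/6
363/2 < 1849/6 so t_c = 0
v_peak = √(363/2·3/2) = √(1089/4) = 33/2
t_a = (33/2)/(3/2) = 11; t_c = 0
T = 2·11 = 22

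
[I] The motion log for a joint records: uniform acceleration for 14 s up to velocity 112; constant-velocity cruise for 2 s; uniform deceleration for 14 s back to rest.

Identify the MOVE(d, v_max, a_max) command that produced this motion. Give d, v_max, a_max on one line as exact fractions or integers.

a_max = 112/14 = 8
d_a = ½·112·14 = 784; d_c = 112·2 = 224
d = 2·784 + 224 = 1792
t_c = 2 > 0 → v_max = v_peak = 112

d=1792 v_max=112 a_max=8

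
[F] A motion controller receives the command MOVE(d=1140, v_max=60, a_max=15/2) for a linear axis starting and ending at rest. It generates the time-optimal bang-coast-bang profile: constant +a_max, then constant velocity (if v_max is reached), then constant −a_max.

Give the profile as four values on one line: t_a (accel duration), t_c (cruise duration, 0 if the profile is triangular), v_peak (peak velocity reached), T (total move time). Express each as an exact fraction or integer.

(v_max)²/a_max = 60²/(15/2) = 480
1140 ≥ 480 so v_max reached
t_a = 60/(15/2) = 8; v_peak = 60
d_cruise = 1140 − 480 = 660; t_c = 660/60 = 11
T = 2·8 + 11 = 27

t_a=8 t_c=11 v_peak=60 T=27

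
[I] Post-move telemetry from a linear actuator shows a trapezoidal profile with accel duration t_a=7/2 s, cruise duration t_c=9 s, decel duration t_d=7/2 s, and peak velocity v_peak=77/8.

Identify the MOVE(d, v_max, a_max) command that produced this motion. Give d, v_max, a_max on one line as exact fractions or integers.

a_max = (77/8)/(7/2) = 11/4
d_a = ½·77/8·7/2 = 539/32; d_c = 77/8·9 = 693/8
d = 2·539/32 + 693/8 = 1925/16
t_c = 9 > 0 ⇒ limit active, v_max = 77/8

d=1925/16 v_max=77/8 a_max=11/4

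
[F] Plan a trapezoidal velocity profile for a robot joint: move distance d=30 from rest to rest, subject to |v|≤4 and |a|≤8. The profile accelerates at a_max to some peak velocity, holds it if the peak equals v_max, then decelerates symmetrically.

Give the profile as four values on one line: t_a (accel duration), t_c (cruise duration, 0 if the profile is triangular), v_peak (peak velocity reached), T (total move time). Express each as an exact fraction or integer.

(v_max)²/a_max = 4²/8 = 2
30 ≥ 2 → trapezoidal
t_a = 4/8 = 1/2; v_peak = 4
d_cruise = 30 − 2 = 28; t_c = 28/4 = 7
T = 2·1/2 + 7 = 8

t_a=1/2 t_c=7 v_peak=4 T=8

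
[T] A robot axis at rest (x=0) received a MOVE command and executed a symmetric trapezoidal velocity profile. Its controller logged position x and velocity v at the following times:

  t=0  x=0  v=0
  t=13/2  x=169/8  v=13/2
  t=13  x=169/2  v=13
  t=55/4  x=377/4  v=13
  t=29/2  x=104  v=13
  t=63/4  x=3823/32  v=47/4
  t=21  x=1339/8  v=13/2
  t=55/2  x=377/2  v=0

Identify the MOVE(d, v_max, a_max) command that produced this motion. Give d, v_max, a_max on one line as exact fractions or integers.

d=377/2 v_max=13 a_max=1

final state: t=55/2, x=377/2, v=0 → d = 377/2
a_max = (13/2−0)/(13/2−0) = 1
max v = 13 over t∈[13,29/2] → v_max = 13
check: 13·(13+3/2) = 377/2 ✓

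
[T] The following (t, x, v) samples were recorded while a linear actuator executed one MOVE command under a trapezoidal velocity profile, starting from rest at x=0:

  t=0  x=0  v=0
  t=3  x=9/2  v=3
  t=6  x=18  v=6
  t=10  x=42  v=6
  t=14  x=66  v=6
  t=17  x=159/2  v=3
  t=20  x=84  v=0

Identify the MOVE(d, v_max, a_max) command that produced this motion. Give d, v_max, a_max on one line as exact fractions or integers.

final state: t=20, x=84, v=0 → d = 84
a_max = (3−0)/(3−0) = 1
max v = 6 over t∈[6,14] → v_max = 6
check: 6·(6+8) = 84 ✓

d=84 v_max=6 a_max=1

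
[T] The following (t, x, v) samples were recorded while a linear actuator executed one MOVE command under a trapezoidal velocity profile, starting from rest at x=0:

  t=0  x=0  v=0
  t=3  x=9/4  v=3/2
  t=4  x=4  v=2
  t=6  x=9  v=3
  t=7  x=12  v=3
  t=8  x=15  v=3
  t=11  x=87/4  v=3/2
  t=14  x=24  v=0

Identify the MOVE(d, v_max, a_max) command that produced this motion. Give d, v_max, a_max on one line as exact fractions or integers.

final state: t=14, x=24, v=0 → d = 24
a_max = (3/2−0)/(3−0) = 1/2
max v = 3 over t∈[6,8] → v_max = 3
check: 3·(6+2) = 24 ✓

d=24 v_max=3 a_max=1/2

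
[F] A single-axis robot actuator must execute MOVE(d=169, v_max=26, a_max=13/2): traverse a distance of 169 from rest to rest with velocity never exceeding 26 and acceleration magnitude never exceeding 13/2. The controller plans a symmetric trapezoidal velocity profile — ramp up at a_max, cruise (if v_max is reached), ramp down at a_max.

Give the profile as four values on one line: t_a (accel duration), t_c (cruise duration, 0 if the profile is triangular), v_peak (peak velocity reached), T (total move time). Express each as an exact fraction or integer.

v_max²/a_max = 26²/(13/2) = 104
169 ≥ 104 → trapezoidal
t_a = 26/(13/2) = 4; v_peak = 26
d_cruise = 169 − 104 = 65; t_c = 65/26 = 5/2
T = 2·4 + 5/2 = 21/2

t_a=4 t_c=5/2 v_peak=26 T=21/2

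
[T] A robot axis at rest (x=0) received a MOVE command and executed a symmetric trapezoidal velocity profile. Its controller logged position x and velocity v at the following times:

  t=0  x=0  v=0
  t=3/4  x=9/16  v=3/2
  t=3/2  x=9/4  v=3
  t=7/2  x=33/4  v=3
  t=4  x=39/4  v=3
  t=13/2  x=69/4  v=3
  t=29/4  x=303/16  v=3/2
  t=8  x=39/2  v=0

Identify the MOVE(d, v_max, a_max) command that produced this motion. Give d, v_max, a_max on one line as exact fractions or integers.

final state: t=8, x=39/2, v=0 → d = 39/2
a_max = (3/2−0)/(3/4−0) = 2
max v = 3 over t∈[3/2,13/2] → v_max = 3
check: 3·(3/2+5) = 39/2 ✓

d=39/2 v_max=3 a_max=2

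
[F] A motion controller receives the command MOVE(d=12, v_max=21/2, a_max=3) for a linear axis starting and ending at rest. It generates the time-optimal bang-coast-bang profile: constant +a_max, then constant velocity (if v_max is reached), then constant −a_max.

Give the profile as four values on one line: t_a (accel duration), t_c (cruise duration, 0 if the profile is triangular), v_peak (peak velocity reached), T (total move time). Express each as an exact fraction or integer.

t_a=2 t_c=0 v_peak=6 T=4

(v_max)²/a_max = (21/2)²/3 = 147/4
12 < 147/4 so t_c = 0
v_peak = √(12·3) = √36 = 6
t_a = 6/3 = 2; t_c = 0
T = 2·2 = 4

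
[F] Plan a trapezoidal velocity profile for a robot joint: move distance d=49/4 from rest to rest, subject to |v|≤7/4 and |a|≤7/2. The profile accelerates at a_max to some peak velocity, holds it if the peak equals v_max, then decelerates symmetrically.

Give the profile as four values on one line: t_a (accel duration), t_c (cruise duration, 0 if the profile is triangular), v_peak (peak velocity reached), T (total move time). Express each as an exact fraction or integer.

v_max²/a_max = (7/4)²/(7/2) = 7/8
49/4 ≥ 7/8 → trapezoidal
t_a = (7/4)/(7/2) = 1/2; v_peak = 7/4
d_cruise = 49/4 − 7/8 = 91/8; t_c = (91/8)/(7/4) = 13/2
T = 2·1/2 + 13/2 = 15/2

t_a=1/2 t_c=13/2 v_peak=7/4 T=15/2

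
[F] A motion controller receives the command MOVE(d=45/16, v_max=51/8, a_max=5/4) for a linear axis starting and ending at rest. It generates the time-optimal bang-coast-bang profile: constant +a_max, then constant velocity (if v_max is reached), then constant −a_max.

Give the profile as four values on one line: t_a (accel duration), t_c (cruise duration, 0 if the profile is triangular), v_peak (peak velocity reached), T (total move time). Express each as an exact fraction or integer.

v_max²/a_max = (51/8)²/(5/4) = 2601/80
45/16 < 2601/80 so t_c = 0
v_peak = √(45/16·5/4) = √(225/64) = 15/8
t_a = (15/8)/(5/4) = 3/2; t_c = 0
T = 2·3/2 = 3

t_a=3/2 t_c=0 v_peak=15/8 T=3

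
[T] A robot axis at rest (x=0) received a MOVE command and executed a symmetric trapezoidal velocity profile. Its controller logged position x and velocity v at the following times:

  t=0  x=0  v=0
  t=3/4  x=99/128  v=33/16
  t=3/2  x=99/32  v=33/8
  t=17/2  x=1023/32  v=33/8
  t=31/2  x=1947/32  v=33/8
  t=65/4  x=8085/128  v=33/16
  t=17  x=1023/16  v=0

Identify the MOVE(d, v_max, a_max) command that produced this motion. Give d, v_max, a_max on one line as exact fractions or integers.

d=1023/16 v_max=33/8 a_max=11/4

final state: t=17, x=1023/16, v=0 → d = 1023/16
a_max = (33/16−0)/(3/4−0) = 11/4
max v = 33/8 over t∈[3/2,31/2] → v_max = 33/8
check: 33/8·(3/2+14) = 1023/16 ✓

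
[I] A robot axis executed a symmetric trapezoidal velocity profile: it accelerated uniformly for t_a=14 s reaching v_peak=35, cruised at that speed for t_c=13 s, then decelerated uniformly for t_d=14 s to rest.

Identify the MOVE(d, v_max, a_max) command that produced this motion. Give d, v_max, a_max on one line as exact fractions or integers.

a_max = 35/14 = 5/2
d_a = ½·35·14 = 245; d_c = 35·13 = 455
d = 2·245 + 455 = 945
t_c = 13 > 0 → v_max = v_peak = 35

d=945 v_max=35 a_max=5/2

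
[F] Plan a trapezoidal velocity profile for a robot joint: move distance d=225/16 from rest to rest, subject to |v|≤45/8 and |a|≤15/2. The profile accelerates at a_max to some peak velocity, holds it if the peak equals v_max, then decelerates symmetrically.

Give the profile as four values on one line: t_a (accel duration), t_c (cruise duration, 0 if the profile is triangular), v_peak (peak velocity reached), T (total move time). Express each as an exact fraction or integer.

t_a=3/4 t_c=7/4 v_peak=45/8 T=13/4

vₘ²/aₘ = (45/8)²/(15/2) = 135/32
225/16 ≥ 135/32 ⇒ cruise phase
t_a = (45/8)/(15/2) = 3/4; v_peak = 45/8
d_cruise = 225/16 − 135/32 = 315/32; t_c = (315/32)/(45/8) = 7/4
T = 2·3/4 + 7/4 = 13/4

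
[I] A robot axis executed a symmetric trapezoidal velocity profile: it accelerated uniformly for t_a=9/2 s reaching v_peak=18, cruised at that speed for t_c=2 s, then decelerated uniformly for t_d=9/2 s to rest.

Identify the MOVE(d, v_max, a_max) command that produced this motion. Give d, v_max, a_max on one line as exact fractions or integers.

d=117 v_max=18 a_max=4

a_max = 18/(9/2) = 4
d_a = ½·18·9/2 = 81/2; d_c = 18·2 = 36
d = 2·81/2 + 36 = 117
t_c = 2 > 0 so v_max = 18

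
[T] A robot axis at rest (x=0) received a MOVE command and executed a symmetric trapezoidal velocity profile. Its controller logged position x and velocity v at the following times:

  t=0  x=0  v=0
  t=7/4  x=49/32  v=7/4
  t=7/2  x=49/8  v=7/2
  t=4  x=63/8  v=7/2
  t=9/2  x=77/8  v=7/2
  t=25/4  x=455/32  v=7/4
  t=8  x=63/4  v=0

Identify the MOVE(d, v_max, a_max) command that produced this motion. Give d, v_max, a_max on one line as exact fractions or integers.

final state: t=8, x=63/4, v=0 → d = 63/4
a_max = (7/4−0)/(7/4−0) = 1
max v = 7/2 over t∈[7/2,9/2] → v_max = 7/2
check: 7/2·(7/2+1) = 63/4 ✓

d=63/4 v_max=7/2 a_max=1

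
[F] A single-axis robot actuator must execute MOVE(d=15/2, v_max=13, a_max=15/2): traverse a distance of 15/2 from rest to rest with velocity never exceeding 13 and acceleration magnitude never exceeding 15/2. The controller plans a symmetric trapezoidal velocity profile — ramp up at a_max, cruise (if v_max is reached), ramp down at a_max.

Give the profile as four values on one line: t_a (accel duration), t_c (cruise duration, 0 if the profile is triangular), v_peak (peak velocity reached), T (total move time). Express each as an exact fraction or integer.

v_max²/a_max = 13²/(15/2) = 338/15
15/2 < 338/15 so t_c = 0
v_peak = √(15/2·15/2) = √(225/4) = 15/2
t_a = (15/2)/(15/2) = 1; t_c = 0
T = 2·1 = 2

t_a=1 t_c=0 v_peak=15/2 T=2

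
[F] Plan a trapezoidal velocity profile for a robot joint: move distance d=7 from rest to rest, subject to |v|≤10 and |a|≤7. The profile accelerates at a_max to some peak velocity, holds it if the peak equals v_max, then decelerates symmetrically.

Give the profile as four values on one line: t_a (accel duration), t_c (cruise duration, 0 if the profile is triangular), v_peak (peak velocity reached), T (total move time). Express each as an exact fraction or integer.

vₘ²/aₘ = 10²/7 = 100/7
7 < 100/7 so t_c = 0
v_peak = √(7·7) = √49 = 7
t_a = 7/7 = 1; t_c = 0
T = 2·1 = 2

t_a=1 t_c=0 v_peak=7 T=2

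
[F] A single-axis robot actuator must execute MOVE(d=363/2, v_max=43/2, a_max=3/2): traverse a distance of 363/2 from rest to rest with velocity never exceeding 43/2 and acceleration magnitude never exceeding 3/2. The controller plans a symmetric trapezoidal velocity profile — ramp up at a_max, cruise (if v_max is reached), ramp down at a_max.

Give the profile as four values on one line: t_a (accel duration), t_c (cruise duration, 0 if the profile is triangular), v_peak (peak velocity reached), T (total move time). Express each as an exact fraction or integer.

t_a=11 t_c=0 v_peak=33/2 T=22

(v_max)²/a_max = (43/2)²/(3/2) = 1849/6
363/2 < 1849/6 so t_c = 0
v_peak = √(363/2·3/2) = √(1089/4) = 33/2
t_a = (33/2)/(3/2) = 11; t_c = 0
T = 2·11 = 22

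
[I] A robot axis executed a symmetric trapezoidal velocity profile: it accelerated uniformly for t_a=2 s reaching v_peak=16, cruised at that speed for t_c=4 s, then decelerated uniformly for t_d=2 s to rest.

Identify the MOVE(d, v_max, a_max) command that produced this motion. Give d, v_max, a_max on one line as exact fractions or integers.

d=96 v_max=16 a_max=8

a_max = 16/2 = 8
d_a = ½·16·2 = 16; d_c = 16·4 = 64
d = 2·16 + 64 = 96
t_c = 4 > 0 ⇒ limit active, v_max = 16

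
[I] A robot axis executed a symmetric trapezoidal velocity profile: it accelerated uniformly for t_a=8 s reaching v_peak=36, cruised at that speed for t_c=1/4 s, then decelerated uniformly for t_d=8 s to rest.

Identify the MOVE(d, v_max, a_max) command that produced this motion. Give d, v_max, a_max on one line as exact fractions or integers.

d=297 v_max=36 a_max=9/2

a_max = 36/8 = 9/2
d_a = ½·36·8 = 144; d_c = 36·1/4 = 9
d = 2·144 + 9 = 297
t_c = 1/4 > 0 → v_max = v_peak = 36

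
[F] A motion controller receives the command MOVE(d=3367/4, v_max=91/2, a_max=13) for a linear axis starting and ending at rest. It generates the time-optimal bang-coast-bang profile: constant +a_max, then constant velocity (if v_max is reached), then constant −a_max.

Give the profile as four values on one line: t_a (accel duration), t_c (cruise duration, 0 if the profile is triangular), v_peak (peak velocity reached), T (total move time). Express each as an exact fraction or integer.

vₘ²/aₘ = (91/2)²/13 = 637/4
3367/4 ≥ 637/4 so v_max reached
t_a = (91/2)/13 = 7/2; v_peak = 91/2
d_cruise = 3367/4 − 637/4 = 1365/2; t_c = (1365/2)/(91/2) = 15
T = 2·7/2 + 15 = 22

t_a=7/2 t_c=15 v_peak=91/2 T=22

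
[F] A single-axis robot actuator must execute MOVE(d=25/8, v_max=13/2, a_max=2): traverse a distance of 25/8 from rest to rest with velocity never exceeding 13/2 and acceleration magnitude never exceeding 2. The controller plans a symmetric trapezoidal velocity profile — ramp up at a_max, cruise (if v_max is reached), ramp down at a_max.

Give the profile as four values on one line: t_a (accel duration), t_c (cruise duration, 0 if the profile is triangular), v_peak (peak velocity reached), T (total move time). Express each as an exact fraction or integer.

t_a=5/4 t_c=0 v_peak=5/2 T=5/2

v_max²/a_max = (13/2)²/2 = 169/8
25/8 < 169/8 → triangular
v_peak = √(25/8·2) = √(25/4) = 5/2
t_a = (5/2)/2 = 5/4; t_c = 0
T = 2·5/4 = 5/2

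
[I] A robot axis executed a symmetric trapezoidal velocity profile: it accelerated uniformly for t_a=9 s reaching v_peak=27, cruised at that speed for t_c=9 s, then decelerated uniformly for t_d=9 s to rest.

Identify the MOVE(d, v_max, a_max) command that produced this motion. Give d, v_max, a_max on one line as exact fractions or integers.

a_max = 27/9 = 3
d_a = ½·27·9 = 243/2; d_c = 27·9 = 243
d = 2·243/2 + 243 = 486
t_c = 9 > 0 so v_max = 27

d=486 v_max=27 a_max=3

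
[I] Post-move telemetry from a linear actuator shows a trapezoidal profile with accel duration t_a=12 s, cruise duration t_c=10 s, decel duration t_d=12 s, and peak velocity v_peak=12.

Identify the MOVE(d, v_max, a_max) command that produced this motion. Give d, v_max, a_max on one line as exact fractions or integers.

d=264 v_max=12 a_max=1

a_max = 12/12 = 1
d_a = ½·12·12 = 72; d_c = 12·10 = 120
d = 2·72 + 120 = 264
t_c = 10 > 0 → v_max = v_peak = 12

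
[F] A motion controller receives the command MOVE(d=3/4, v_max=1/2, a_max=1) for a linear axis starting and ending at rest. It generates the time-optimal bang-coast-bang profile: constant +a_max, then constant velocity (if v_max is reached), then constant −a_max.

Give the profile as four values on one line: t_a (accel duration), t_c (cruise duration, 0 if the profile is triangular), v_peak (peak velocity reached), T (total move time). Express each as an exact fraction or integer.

vₘ²/aₘ = (1/2)²/1 = 1/4
3/4 ≥ 1/4 → trapezoidal
t_a = (1/2)/1 = 1/2; v_peak = 1/2
d_cruise = 3/4 − 1/4 = 1/2; t_c = (1/2)/(1/2) = 1
T = 2·1/2 + 1 = 2

t_a=1/2 t_c=1 v_peak=1/2 T=2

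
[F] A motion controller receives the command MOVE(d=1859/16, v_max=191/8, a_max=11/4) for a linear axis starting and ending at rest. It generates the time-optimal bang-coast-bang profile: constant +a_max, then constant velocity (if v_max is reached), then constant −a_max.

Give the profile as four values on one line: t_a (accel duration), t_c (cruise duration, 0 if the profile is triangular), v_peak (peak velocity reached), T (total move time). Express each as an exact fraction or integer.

t_a=13/2 t_c=0 v_peak=143/8 T=13

vₘ²/aₘ = (191/8)²/(11/4) = 36481/176
1859/16 < 36481/176 → triangular
v_peak = √(1859/16·11/4) = √(20449/64) = 143/8
t_a = (143/8)/(11/4) = 13/2; t_c = 0
T = 2·13/2 = 13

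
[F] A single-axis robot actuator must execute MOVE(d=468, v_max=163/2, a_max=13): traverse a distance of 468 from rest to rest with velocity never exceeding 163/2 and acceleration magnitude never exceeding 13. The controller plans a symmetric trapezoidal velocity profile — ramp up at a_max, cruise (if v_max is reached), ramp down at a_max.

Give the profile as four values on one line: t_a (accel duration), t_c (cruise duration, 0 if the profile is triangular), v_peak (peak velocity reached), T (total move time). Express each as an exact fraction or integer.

(v_max)²/a_max = (163/2)²/13 = 26569/52
468 < 26569/52 → triangular
v_peak = √(468·13) = √6084 = 78
t_a = 78/13 = 6; t_c = 0
T = 2·6 = 12

t_a=6 t_c=0 v_peak=78 T=12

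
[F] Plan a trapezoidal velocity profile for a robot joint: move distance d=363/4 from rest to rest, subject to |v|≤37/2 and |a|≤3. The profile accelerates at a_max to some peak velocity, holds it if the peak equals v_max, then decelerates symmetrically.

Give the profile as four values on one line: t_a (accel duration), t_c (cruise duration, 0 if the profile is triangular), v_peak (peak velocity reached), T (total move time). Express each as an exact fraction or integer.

t_a=11/2 t_c=0 v_peak=33/2 T=11

vₘ²/aₘ = (37/2)²/3 = 1369/12
363/4 < 1369/12 ⇒ no cruise
v_peak = √(363/4·3) = √(1089/4) = 33/2
t_a = (33/2)/3 = 11/2; t_c = 0
T = 2·11/2 = 11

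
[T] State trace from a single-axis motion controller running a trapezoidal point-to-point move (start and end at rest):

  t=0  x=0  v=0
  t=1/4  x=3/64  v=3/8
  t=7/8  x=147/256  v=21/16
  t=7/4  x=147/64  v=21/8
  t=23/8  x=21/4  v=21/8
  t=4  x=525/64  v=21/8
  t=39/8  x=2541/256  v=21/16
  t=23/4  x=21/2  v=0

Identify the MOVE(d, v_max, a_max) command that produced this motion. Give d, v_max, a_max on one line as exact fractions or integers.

final state: t=23/4, x=21/2, v=0 → d = 21/2
a_max = (3/8−0)/(1/4−0) = 3/2
max v = 21/8 over t∈[7/4,4] → v_max = 21/8
check: 21/8·(7/4+9/4) = 21/2 ✓

d=21/2 v_max=21/8 a_max=3/2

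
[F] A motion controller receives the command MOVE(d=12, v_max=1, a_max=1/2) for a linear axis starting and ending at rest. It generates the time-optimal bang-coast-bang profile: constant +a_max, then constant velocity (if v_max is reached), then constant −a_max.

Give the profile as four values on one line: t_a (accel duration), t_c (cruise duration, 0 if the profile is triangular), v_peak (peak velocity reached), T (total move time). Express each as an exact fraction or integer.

vₘ²/aₘ = 1²/(1/2) = 2
12 ≥ 2 ⇒ cruise phase
t_a = 1/(1/2) = 2; v_peak = 1
d_cruise = 12 − 2 = 10; t_c = 10/1 = 10
T = 2·2 + 10 = 14

t_a=2 t_c=10 v_peak=1 T=14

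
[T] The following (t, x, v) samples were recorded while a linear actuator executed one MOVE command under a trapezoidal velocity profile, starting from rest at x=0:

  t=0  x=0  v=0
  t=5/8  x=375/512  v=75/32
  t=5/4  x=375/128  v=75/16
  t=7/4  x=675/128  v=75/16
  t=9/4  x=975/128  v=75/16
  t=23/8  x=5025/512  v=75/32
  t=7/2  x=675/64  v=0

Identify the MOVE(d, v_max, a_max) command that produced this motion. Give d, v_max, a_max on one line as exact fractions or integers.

d=675/64 v_max=75/16 a_max=15/4

final state: t=7/2, x=675/64, v=0 → d = 675/64
a_max = (75/32−0)/(5/8−0) = 15/4
max v = 75/16 over t∈[5/4,9/4] → v_max = 75/16
check: 75/16·(5/4+1) = 675/64 ✓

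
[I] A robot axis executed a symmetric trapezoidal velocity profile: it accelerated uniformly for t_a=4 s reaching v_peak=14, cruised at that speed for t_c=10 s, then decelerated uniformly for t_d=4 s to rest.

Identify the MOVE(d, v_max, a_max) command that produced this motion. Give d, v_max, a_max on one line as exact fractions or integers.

a_max = 14/4 = 7/2
d_a = ½·14·4 = 28; d_c = 14·10 = 140
d = 2·28 + 140 = 196
t_c = 10 > 0 so v_max = 14

d=196 v_max=14 a_max=7/2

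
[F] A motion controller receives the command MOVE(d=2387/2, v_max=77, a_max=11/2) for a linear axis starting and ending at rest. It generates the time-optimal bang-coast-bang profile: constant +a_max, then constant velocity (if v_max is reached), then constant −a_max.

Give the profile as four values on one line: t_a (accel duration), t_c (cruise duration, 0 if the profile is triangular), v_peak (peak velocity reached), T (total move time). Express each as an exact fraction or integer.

vₘ²/aₘ = 77²/(11/2) = 1078
2387/2 ≥ 1078 ⇒ cruise phase
t_a = 77/(11/2) = 14; v_peak = 77
d_cruise = 2387/2 − 1078 = 231/2; t_c = (231/2)/77 = 3/2
T = 2·14 + 3/2 = 59/2

t_a=14 t_c=3/2 v_peak=77 T=59/2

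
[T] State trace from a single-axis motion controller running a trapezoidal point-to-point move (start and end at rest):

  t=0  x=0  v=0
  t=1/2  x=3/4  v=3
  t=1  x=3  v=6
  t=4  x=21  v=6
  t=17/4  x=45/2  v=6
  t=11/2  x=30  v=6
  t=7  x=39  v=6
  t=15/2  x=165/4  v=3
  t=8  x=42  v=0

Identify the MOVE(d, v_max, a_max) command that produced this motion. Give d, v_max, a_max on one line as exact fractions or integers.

d=42 v_max=6 a_max=6

final state: t=8, x=42, v=0 → d = 42
a_max = (3−0)/(1/2−0) = 6
max v = 6 over t∈[1,7] → v_max = 6
check: 6·(1+6) = 42 ✓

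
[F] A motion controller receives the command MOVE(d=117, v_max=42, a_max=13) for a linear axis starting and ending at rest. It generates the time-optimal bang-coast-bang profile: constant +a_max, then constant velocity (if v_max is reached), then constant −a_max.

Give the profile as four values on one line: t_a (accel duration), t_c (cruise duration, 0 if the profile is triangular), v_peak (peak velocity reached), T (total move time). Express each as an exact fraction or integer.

(v_max)²/a_max = 42²/13 = 1764/13
117 < 1764/13 so t_c = 0
v_peak = √(117·13) = √1521 = 39
t_a = 39/13 = 3; t_c = 0
T = 2·3 = 6

t_a=3 t_c=0 v_peak=39 T=6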